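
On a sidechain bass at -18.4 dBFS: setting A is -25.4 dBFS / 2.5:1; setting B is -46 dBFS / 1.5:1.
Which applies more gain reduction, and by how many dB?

A: 7 dB over, compressed to 2.8 dB over, so 4.2 dB of GR.
B: 27.6 dB over, compressed to 18.4 dB over, so 9.2 dB of GR.
B reduces 5 dB more.

B, by 5 dB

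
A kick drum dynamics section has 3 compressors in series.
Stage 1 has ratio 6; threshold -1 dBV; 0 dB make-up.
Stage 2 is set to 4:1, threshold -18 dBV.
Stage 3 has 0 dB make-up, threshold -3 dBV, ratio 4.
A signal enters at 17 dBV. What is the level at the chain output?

Stage 1: 18 dB above -1 dBV, reduced 6:1 to 3 dB above → 2 dBV.
Stage 2: overshoot 20 dB → 20/4 = 5 dB → -13 dBV.
Stage 3: -13 dBV ≤ -3 dBV, so stage 3 doesn't engage; output -13 dBV.

-13 dBV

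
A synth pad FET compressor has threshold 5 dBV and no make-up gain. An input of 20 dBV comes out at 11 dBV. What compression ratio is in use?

Input overshoot = 20 − 5 = 15 dB; output overshoot = 11 − 5 = 6 dB.
Ratio = 15 / 6 = 2.5.

2.5:1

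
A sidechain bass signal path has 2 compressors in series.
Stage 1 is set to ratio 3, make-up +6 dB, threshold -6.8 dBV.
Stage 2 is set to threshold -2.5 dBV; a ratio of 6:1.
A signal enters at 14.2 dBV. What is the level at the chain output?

Stage 1: overshoot 21 dB → 21/3 = 7 dB → 0.2 dBV; +6 dB make-up → 6.2 dBV.
Stage 2: overshoot 8.7 dB → 8.7/6 = 1.45 dB → -1.05 dBV.

-1.05 dBV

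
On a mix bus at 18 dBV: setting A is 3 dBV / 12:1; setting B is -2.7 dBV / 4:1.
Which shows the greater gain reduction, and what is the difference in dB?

B, by 1.775 dB

A: 15 dB over, compressed to 1.25 dB over, so 13.75 dB of GR.
B: 20.7 dB over, compressed to 5.175 dB over, so 15.525 dB of GR.
Difference: 1.775 dB in favour of B.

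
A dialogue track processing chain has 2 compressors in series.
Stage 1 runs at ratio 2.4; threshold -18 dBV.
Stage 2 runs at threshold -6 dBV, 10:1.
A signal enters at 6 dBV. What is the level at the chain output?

Stage 1: overshoot 24 dB → 24/2.4 = 10 dB → -8 dBV.
Stage 2: -8 dBV is at or below the -6 dBV threshold — no compression; output -8 dBV.

-8 dBV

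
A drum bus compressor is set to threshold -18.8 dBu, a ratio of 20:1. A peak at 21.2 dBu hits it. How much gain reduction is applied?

21.2 dBu exceeds the threshold by 40 dB.
After 20:1 compression the overshoot becomes 40/20 = 2 dB.
GR = overshoot in − overshoot out = 40 − 2 = 38 dB.

38 dB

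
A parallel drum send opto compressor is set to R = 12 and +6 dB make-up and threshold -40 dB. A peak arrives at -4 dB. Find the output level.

Overshoot: -4 − (-40) = 36 dB.
The 36 dB excess becomes 3 dB after 12:1 reduction.
That puts the output at -37 dB; make-up adds 6 dB, giving -31 dB.

-31 dB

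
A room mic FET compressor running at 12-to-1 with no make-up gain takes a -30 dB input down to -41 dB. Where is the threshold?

Input is 12 dB above T (since output overshoot × R = input overshoot: (-41 − T)·12 = -30 − T gives T = -42 dB).
Check: -42 + (-30 − (-42))/12 = -42 + 1 = -41 dB. ✓

-42 dB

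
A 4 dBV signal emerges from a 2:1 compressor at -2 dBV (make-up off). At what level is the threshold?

Let T be the threshold. Output overshoot = (input overshoot)/R, so -2 − T = (4 − T)/2.
2·(-2 − T) = 4 − T → 1·T = -4 − 4 = -8.
T = -8/1 = -8 dBV.

-8 dBV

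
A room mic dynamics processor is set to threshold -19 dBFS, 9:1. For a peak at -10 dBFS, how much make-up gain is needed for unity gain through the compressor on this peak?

8 dB

Without make-up, output = threshold + overshoot/9 = -19 + 1 = -18 dBFS.
Gap to target: 8 dB.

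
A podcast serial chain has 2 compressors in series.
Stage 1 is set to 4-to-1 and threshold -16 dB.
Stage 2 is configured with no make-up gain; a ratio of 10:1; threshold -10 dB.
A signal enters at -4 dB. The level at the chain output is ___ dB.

Stage 1: overshoot 12 dB → 12/4 = 3 dB → -13 dB.
Stage 2: below threshold (-13 ≤ -10); passes unchanged; output -13 dB.

-13 dB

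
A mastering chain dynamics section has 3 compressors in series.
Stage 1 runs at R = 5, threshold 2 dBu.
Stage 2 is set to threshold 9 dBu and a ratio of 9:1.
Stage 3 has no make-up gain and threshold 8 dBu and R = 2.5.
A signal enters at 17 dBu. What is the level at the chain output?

5 dBu

Stage 1: overshoot 15 dB → 15/5 = 3 dB → 5 dBu.
Stage 2: 5 dBu is at or below the 9 dBu threshold — no compression; output 5 dBu.
Stage 3: 5 dBu is at or below the 8 dBu threshold — no compression; output 5 dBu.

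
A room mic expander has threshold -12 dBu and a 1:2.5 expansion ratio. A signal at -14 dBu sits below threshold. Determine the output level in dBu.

-17 dBu

The input is 2 dB below the -12 dBu threshold.
A 1:2.5 expander multiplies undershoot by 2.5: 2 × 2.5 = 5 dB below threshold.
Output = -12 − 5 = -17 dBu.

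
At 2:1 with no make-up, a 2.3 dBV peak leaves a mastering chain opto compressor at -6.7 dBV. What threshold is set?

-15.7 dBV

Gain reduction = 2.3 − (-6.7) = 9 dB; output overshoot = GR / (R − 1) = 9 / 1 = 9 dB.
Threshold = output − output overshoot = -6.7 − 9 = -15.7 dBV.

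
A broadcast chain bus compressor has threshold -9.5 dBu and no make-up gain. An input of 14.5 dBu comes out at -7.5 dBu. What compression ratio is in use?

12:1

Input overshoot = 14.5 − (-9.5) = 24 dB; output overshoot = -7.5 − (-9.5) = 2 dB.
Ratio = 24 / 2 = 12.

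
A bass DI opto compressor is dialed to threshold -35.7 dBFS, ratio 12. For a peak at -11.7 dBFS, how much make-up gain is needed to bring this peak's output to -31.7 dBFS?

Overshoot 24 dB → 24/12 = 2 dB after compression, so the compressed level is -35.7 + 2 = -33.7 dBFS.
Make-up = target − compressed = -31.7 − (-33.7) = 2 dB.

2 dB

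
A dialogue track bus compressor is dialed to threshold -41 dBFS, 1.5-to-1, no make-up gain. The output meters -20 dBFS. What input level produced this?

Post-compression overshoot = -20 − (-41) = 21 dB.
Input overshoot = R × output overshoot = 31.5 dB → input = -41 + 31.5 = -9.5 dBFS.

-9.5 dBFS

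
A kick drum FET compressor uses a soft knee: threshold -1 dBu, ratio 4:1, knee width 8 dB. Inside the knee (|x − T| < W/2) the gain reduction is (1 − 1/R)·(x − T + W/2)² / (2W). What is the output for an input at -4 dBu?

x − T + W/2 = -4 − (-1) + 4 = 1.
GR = (1 − 1/4) × 1² / 16 = 0.75 × 1 / 16 = 0.046875 dB.
Output = -4 − 0.046875 = -4.046875 dBu.

-4.046875 dBu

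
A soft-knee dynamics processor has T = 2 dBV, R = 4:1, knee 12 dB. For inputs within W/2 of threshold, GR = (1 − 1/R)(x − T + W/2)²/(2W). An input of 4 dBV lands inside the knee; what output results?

x − T + W/2 = 4 − 2 + 6 = 8.
GR = (1 − 1/4) × 8² / 24 = 0.75 × 64 / 24 = 2 dB.
Output = 4 − 2 = 2 dBV.

2 dBV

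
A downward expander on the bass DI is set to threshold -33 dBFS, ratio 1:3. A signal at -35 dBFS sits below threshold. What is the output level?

-39 dBFS

Undershoot = (-33) − (-35) = 2 dB.
At 1:3, that expands to 6 dB under threshold.
Output = -33 − 6 = -39 dBFS.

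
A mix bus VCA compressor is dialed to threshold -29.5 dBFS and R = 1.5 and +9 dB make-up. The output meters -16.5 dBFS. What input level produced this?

Remove make-up: -16.5 − 9 = -25.5 dBFS.
That's 4 dB above the -29.5 dBFS threshold.
Before 1.5:1 compression the overshoot was 4 × 1.5 = 6 dB, so input = -29.5 + 6 = -23.5 dBFS.

-23.5 dBFS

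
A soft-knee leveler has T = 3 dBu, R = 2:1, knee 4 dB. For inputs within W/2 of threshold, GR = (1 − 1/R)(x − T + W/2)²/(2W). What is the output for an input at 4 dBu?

x − T + W/2 = 4 − 3 + 2 = 3.
GR = (1 − 1/2) × 3² / 8 = 0.5 × 9 / 8 = 0.5625 dB.
Output = 4 − 0.5625 = 3.4375 dBu.

3.4375 dBu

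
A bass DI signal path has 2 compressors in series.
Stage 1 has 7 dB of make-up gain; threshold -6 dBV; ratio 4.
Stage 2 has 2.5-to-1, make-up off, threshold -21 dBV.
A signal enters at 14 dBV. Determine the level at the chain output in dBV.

-10.2 dBV

Stage 1: 14 dBV is 20 dB over -6 dBV; at 4:1 that becomes 5 dB over, giving -1 dBV; +7 dB make-up → 6 dBV.
Stage 2: overshoot 27 dB → 27/2.5 = 10.8 dB → -10.2 dBV.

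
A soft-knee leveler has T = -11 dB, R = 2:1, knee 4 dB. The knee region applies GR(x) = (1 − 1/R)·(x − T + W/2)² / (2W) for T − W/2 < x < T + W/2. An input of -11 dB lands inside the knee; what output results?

x − T + W/2 = -11 − (-11) + 2 = 2.
GR = (1 − 1/2) × 2² / 8 = 0.5 × 4 / 8 = 0.25 dB.
Output = -11 − 0.25 = -11.25 dB.

-11.25 dB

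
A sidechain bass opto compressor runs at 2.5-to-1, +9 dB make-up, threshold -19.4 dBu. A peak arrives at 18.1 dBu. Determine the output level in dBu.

Overshoot: 18.1 − (-19.4) = 37.5 dB.
The 37.5 dB excess becomes 15 dB after 2.5:1 reduction.
That puts the output at -4.4 dBu; make-up adds 9 dB, giving 4.6 dBu.

4.6 dBu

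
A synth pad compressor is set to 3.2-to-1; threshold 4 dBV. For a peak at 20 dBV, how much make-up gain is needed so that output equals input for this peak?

11 dB

Without make-up, output = threshold + overshoot/3.2 = 4 + 5 = 9 dBV.
Gap to target: 11 dB.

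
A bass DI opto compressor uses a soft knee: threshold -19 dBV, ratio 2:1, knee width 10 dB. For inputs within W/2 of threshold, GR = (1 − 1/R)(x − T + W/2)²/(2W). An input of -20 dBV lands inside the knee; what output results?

-20.4 dBV

x − T + W/2 = -20 − (-19) + 5 = 4.
GR = (1 − 1/2) × 4² / 20 = 0.5 × 16 / 20 = 0.4 dB.
Output = -20 − 0.4 = -20.4 dBV.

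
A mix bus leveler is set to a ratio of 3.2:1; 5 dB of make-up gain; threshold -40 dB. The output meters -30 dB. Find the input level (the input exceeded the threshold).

Before make-up, the level was -30 − 5 = -35 dB.
Post-compression overshoot = -35 − (-40) = 5 dB.
Undo the ratio: input overshoot = 5 × 3.2 = 16 dB, giving input = -24 dB.

-24 dB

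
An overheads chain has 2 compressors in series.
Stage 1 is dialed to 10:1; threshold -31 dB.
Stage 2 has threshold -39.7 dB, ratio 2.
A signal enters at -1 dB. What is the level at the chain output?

-33.85 dB

Stage 1: -1 dB is 30 dB over -31 dB; at 10:1 that becomes 3 dB over, giving -28 dB.
Stage 2: overshoot 11.7 dB → 11.7/2 = 5.85 dB → -33.85 dB.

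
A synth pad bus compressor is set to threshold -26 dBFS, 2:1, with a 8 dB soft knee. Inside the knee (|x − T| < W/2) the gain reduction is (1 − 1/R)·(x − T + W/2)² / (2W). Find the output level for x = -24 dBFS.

-25.125 dBFS

x − T + W/2 = -24 − (-26) + 4 = 6.
GR = (1 − 1/2) × 6² / 16 = 0.5 × 36 / 16 = 1.125 dB.
Output = -24 − 1.125 = -25.125 dBFS.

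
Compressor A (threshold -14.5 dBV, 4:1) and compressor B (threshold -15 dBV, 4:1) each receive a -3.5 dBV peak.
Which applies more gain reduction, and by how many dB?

B, by 0.375 dB

A: GR = 11 − 11/4 = 8.25 dB.
B: GR = 11.5 − 11.5/4 = 8.625 dB.
B applies 0.375 dB more gain reduction.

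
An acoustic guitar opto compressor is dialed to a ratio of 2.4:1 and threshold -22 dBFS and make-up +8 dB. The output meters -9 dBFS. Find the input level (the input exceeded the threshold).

Before make-up, the level was -9 − 8 = -17 dBFS.
Post-compression overshoot = -17 − (-22) = 5 dB.
Undo the ratio: input overshoot = 5 × 2.4 = 12 dB, giving input = -10 dBFS.

-10 dBFS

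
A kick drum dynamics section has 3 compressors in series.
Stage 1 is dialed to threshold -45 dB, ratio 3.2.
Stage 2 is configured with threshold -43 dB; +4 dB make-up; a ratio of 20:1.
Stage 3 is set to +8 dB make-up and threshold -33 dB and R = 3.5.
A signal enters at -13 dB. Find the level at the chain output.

-30.6 dB

Stage 1: -13 dB is 32 dB over -45 dB; at 3.2:1 that becomes 10 dB over, giving -35 dB.
Stage 2: overshoot 8 dB → 8/20 = 0.4 dB → -42.6 dB; +4 dB make-up → -38.6 dB.
Stage 3: below threshold (-38.6 ≤ -33); passes unchanged; make-up brings it to -30.6 dB.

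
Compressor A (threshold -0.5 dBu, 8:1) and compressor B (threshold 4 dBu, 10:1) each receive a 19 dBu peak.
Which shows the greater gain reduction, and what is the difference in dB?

A, by 3.5625 dB

A: GR = 19.5 − 19.5/8 = 17.0625 dB.
B: GR = 15 − 15/10 = 13.5 dB.
Difference: 3.5625 dB in favour of A.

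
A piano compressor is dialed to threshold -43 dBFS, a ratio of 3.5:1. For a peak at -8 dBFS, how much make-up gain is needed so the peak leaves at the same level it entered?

The peak compresses to -43 + 35/3.5 = -33 dBFS.
To reach -8 dBFS requires -8 − (-33) = 25 dB of make-up.

25 dB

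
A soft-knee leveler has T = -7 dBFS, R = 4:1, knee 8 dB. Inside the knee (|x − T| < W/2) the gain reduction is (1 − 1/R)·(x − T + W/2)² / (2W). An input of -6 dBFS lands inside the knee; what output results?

-7.171875 dBFS

x − T + W/2 = -6 − (-7) + 4 = 5.
GR = (1 − 1/4) × 5² / 16 = 0.75 × 25 / 16 = 1.171875 dB.
Output = -6 − 1.171875 = -7.171875 dBFS.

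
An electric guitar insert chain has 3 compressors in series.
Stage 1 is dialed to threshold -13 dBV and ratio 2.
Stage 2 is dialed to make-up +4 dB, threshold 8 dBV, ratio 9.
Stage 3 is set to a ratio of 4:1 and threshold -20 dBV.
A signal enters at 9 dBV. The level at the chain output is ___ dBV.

-14.5 dBV

Stage 1: 9 dBV is 22 dB over -13 dBV; at 2:1 that becomes 11 dB over, giving -2 dBV.
Stage 2: -2 dBV ≤ 8 dBV, so stage 2 doesn't engage; make-up brings it to 2 dBV.
Stage 3: overshoot 22 dB → 22/4 = 5.5 dB → -14.5 dBV.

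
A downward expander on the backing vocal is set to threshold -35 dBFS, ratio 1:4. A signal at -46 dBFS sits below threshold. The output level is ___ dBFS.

-79 dBFS

Below threshold, a 1:4 expander applies gain = (4−1)×(T − x) of attenuation.
(4−1) × 11 = 33 dB, so output = -46 − 33 = -79 dBFS.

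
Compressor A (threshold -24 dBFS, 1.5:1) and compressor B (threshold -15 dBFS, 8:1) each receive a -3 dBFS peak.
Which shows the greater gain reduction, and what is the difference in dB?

A: GR = 21 − 21/1.5 = 7 dB.
B: GR = 12 − 12/8 = 10.5 dB.
B applies 3.5 dB more gain reduction.

B, by 3.5 dB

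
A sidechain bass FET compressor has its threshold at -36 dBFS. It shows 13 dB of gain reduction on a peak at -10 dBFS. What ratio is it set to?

2:1

Input overshoot = -10 − (-36) = 26 dB.
Output overshoot = 26 − 13 = 13 dB.
Ratio = input overshoot / output overshoot = 26 / 13 = 2.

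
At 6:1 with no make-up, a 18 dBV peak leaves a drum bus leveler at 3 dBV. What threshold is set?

0 dBV

Let T be the threshold. Output overshoot = (input overshoot)/R, so 3 − T = (18 − T)/6.
6·(3 − T) = 18 − T → 5·T = 18 − 18 = 0.
T = 0/5 = 0 dBV.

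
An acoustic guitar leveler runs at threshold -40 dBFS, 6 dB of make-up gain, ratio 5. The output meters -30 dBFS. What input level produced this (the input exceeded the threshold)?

Before make-up, the level was -30 − 6 = -36 dBFS.
Post-compression overshoot = -36 − (-40) = 4 dB.
Before 5:1 compression the overshoot was 4 × 5 = 20 dB, so input = -40 + 20 = -20 dBFS.

-20 dBFS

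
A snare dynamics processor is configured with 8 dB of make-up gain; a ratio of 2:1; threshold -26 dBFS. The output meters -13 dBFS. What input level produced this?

-16 dBFS

Remove make-up: -13 − 8 = -21 dBFS.
That's 5 dB above the -26 dBFS threshold.
Before 2:1 compression the overshoot was 5 × 2 = 10 dB, so input = -26 + 10 = -16 dBFS.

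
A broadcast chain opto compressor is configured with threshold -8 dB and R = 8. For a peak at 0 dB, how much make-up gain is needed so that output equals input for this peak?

The peak compresses to -8 + 8/8 = -7 dB.
To reach 0 dB requires 0 − (-7) = 7 dB of make-up.

7 dB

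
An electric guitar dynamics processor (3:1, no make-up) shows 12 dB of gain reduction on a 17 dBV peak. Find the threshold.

Gain reduction = 17 − 5 = 12 dB; output overshoot = GR / (R − 1) = 12 / 2 = 6 dB.
Threshold = output − output overshoot = 5 − 6 = -1 dBV.

-1 dBV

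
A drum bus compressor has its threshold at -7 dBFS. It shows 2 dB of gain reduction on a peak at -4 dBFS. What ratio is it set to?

3:1

Input overshoot = -4 − (-7) = 3 dB.
Output overshoot = 3 − 2 = 1 dB.
Ratio = input overshoot / output overshoot = 3 / 1 = 3.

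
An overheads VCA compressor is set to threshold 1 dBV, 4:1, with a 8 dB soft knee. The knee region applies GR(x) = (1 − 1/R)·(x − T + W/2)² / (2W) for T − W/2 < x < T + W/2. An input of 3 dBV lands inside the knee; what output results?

x − T + W/2 = 3 − 1 + 4 = 6.
GR = (1 − 1/4) × 6² / 16 = 0.75 × 36 / 16 = 1.6875 dB.
Output = 3 − 1.6875 = 1.3125 dBV.

1.3125 dBV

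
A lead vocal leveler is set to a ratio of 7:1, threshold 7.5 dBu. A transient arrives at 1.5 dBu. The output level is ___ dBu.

1.5 dBu is 6 dB below the 7.5 dBu threshold, so no gain reduction is applied.
Output = input = 1.5 dBu.

1.5 dBu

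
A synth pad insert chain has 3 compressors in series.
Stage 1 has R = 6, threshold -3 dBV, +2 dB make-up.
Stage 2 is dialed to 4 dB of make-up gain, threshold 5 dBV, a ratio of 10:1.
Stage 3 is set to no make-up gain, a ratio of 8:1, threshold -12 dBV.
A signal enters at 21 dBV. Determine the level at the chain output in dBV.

Stage 1: overshoot 24 dB → 24/6 = 4 dB → 1 dBV; +2 dB make-up → 3 dBV.
Stage 2: 3 dBV is at or below the 5 dBV threshold — no compression; make-up brings it to 7 dBV.
Stage 3: 7 dBV is 19 dB over -12 dBV; at 8:1 that becomes 2.375 dB over, giving -9.625 dBV.

-9.625 dBV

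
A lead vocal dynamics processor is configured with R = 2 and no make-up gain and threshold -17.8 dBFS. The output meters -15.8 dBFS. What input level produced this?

-13.8 dBFS

The compressed level sits -15.8 − (-17.8) = 2 dB over threshold.
Input overshoot = R × output overshoot = 4 dB → input = -17.8 + 4 = -13.8 dBFS.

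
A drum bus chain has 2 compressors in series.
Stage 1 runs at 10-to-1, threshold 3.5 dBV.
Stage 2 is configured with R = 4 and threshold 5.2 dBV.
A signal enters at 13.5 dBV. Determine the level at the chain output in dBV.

Stage 1: 13.5 dBV is 10 dB over 3.5 dBV; at 10:1 that becomes 1 dB over, giving 4.5 dBV.
Stage 2: 4.5 dBV ≤ 5.2 dBV, so stage 2 doesn't engage; output 4.5 dBV.

4.5 dBV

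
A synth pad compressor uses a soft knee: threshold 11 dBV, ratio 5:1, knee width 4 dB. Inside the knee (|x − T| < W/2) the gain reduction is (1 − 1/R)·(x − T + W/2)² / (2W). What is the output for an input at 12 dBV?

x − T + W/2 = 12 − 11 + 2 = 3.
GR = (1 − 1/5) × 3² / 8 = 0.8 × 9 / 8 = 0.9 dB.
Output = 12 − 0.9 = 11.1 dBV.

11.1 dBV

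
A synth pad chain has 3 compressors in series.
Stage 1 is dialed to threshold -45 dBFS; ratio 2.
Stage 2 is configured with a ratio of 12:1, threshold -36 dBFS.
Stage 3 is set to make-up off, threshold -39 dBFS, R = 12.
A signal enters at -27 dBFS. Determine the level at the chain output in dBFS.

-38.75 dBFS

Stage 1: overshoot 18 dB → 18/2 = 9 dB → -36 dBFS.
Stage 2: below threshold (-36 ≤ -36); passes unchanged; output -36 dBFS.
Stage 3: overshoot 3 dB → 3/12 = 0.25 dB → -38.75 dBFS.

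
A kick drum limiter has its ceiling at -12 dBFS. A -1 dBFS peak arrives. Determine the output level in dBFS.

-12 dBFS

The limiter clamps the peak to its -12 dBFS ceiling.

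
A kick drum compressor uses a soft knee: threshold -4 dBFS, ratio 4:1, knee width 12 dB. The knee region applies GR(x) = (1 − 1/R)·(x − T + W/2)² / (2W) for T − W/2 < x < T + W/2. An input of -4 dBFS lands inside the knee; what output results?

x − T + W/2 = -4 − (-4) + 6 = 6.
GR = (1 − 1/4) × 6² / 24 = 0.75 × 36 / 24 = 1.125 dB.
Output = -4 − 1.125 = -5.125 dBFS.

-5.125 dBFS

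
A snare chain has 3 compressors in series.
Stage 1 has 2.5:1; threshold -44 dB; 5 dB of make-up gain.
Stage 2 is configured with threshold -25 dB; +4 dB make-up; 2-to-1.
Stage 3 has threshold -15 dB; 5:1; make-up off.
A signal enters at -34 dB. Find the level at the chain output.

-31 dB

Stage 1: -34 dB is 10 dB over -44 dB; at 2.5:1 that becomes 4 dB over, giving -40 dB; +5 dB make-up → -35 dB.
Stage 2: below threshold (-35 ≤ -25); passes unchanged; make-up brings it to -31 dB.
Stage 3: -31 dB is at or below the -15 dB threshold — no compression; output -31 dB.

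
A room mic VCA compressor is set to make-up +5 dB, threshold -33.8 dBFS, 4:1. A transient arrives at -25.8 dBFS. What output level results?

Overshoot: -25.8 − (-33.8) = 8 dB.
The 8 dB excess becomes 2 dB after 4:1 reduction.
So the level is -33.8 + 2 = -31.8 dBFS; make-up adds 5 dB, giving -26.8 dBFS.

-26.8 dBFS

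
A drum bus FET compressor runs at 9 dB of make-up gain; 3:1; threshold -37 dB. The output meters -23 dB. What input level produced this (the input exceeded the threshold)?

Remove make-up: -23 − 9 = -32 dB.
The compressed level sits -32 − (-37) = 5 dB over threshold.
Undo the ratio: input overshoot = 5 × 3 = 15 dB, giving input = -22 dB.

-22 dB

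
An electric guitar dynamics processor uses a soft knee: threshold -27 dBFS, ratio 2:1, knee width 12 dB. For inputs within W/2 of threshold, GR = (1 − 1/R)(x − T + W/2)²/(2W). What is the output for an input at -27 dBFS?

-27.75 dBFS

x − T + W/2 = -27 − (-27) + 6 = 6.
GR = (1 − 1/2) × 6² / 24 = 0.5 × 36 / 24 = 0.75 dB.
Output = -27 − 0.75 = -27.75 dBFS.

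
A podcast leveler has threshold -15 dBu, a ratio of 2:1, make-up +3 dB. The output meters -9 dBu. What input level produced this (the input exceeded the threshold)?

-9 dBu

Remove make-up: -9 − 3 = -12 dBu.
Post-compression overshoot = -12 − (-15) = 3 dB.
Undo the ratio: input overshoot = 3 × 2 = 6 dB, giving input = -9 dBu.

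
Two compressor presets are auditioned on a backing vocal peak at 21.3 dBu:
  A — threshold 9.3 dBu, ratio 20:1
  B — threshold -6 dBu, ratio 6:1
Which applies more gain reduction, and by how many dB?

A: GR = 12 − 12/20 = 11.4 dB.
B: GR = 27.3 − 27.3/6 = 22.75 dB.
Difference: 11.35 dB in favour of B.

B, by 11.35 dB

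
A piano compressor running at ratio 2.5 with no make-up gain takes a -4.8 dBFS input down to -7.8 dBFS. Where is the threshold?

-9.8 dBFS

Input is 5 dB above T (since output overshoot × R = input overshoot: (-7.8 − T)·2.5 = -4.8 − T gives T = -9.8 dBFS).
Check: -9.8 + (-4.8 − (-9.8))/2.5 = -9.8 + 2 = -7.8 dBFS. ✓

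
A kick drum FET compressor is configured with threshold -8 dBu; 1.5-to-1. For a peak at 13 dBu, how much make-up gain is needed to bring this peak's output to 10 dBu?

4 dB

The peak compresses to -8 + 21/1.5 = 6 dBu.
To reach 10 dBu requires 10 − 6 = 4 dB of make-up.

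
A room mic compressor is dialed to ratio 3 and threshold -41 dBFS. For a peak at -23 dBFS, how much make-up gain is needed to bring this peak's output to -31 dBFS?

Without make-up, output = threshold + overshoot/3 = -41 + 6 = -35 dBFS.
Gap to target: 4 dB.

4 dB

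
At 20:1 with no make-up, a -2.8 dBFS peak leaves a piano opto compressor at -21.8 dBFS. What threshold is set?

-22.8 dBFS

Let T be the threshold. Output overshoot = (input overshoot)/R, so -21.8 − T = (-2.8 − T)/20.
20·(-21.8 − T) = -2.8 − T → 19·T = -436 − (-2.8) = -433.2.
T = -433.2/19 = -22.8 dBFS.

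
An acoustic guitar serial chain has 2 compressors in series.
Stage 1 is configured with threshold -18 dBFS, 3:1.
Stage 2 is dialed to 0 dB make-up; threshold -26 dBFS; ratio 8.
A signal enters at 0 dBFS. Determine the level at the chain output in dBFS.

Stage 1: overshoot 18 dB → 18/3 = 6 dB → -12 dBFS.
Stage 2: -12 dBFS is 14 dB over -26 dBFS; at 8:1 that becomes 1.75 dB over, giving -24.25 dBFS.

-24.25 dBFS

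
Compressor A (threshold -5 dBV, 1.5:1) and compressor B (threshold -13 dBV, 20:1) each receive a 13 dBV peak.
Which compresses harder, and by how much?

A: GR = 18 − 18/1.5 = 6 dB.
B: GR = 26 − 26/20 = 24.7 dB.
Difference: 18.7 dB in favour of B.

B, by 18.7 dB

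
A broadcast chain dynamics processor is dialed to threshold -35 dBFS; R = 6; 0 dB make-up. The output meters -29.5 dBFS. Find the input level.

-2 dBFS

That's 5.5 dB above the -35 dBFS threshold.
Before 6:1 compression the overshoot was 5.5 × 6 = 33 dB, so input = -35 + 33 = -2 dBFS.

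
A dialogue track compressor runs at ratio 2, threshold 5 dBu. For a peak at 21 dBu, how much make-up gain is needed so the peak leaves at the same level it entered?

8 dB

Overshoot 16 dB → 16/2 = 8 dB after compression, so the compressed level is 5 + 8 = 13 dBu.
Make-up = target − compressed = 21 − 13 = 8 dB.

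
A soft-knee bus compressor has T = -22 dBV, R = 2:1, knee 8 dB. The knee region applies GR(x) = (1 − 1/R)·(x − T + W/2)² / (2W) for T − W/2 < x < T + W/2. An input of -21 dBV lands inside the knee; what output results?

x − T + W/2 = -21 − (-22) + 4 = 5.
GR = (1 − 1/2) × 5² / 16 = 0.5 × 25 / 16 = 0.78125 dB.
Output = -21 − 0.78125 = -21.78125 dBV.

-21.78125 dBV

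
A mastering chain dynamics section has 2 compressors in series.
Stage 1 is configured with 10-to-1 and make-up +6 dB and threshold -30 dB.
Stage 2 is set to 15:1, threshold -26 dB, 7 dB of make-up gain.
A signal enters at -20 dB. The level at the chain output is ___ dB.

Stage 1: overshoot 10 dB → 10/10 = 1 dB → -29 dB; +6 dB make-up → -23 dB.
Stage 2: 3 dB above -26 dB, reduced 15:1 to 0.2 dB above → -25.8 dB; +7 dB make-up → -18.8 dB.

-18.8 dB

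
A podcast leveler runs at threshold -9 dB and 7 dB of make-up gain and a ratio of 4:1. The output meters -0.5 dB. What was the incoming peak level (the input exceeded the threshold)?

-3 dB

Before make-up, the level was -0.5 − 7 = -7.5 dB.
The compressed level sits -7.5 − (-9) = 1.5 dB over threshold.
Input overshoot = R × output overshoot = 6 dB → input = -9 + 6 = -3 dB.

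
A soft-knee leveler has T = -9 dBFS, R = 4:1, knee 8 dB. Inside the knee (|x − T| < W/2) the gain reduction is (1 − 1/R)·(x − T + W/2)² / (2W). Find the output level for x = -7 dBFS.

-8.6875 dBFS

x − T + W/2 = -7 − (-9) + 4 = 6.
GR = (1 − 1/4) × 6² / 16 = 0.75 × 36 / 16 = 1.6875 dB.
Output = -7 − 1.6875 = -8.6875 dBFS.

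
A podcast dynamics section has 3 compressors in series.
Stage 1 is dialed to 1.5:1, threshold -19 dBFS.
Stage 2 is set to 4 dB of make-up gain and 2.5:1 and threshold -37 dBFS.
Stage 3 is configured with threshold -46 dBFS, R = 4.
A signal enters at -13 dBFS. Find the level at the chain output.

-40.55 dBFS

Stage 1: 6 dB above -19 dBFS, reduced 1.5:1 to 4 dB above → -15 dBFS.
Stage 2: 22 dB above -37 dBFS, reduced 2.5:1 to 8.8 dB above → -28.2 dBFS; +4 dB make-up → -24.2 dBFS.
Stage 3: overshoot 21.8 dB → 21.8/4 = 5.45 dB → -40.55 dBFS.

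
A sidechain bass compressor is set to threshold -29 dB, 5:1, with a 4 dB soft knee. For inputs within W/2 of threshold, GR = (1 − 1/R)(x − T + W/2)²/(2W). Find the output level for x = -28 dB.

x − T + W/2 = -28 − (-29) + 2 = 3.
GR = (1 − 1/5) × 3² / 8 = 0.8 × 9 / 8 = 0.9 dB.
Output = -28 − 0.9 = -28.9 dB.

-28.9 dB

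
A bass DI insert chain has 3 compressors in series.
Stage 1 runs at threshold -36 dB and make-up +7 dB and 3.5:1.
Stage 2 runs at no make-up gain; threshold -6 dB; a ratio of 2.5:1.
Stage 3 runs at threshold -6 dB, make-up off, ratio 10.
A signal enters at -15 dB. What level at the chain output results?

Stage 1: -15 dB is 21 dB over -36 dB; at 3.5:1 that becomes 6 dB over, giving -30 dB; +7 dB make-up → -23 dB.
Stage 2: below threshold (-23 ≤ -6); passes unchanged; output -23 dB.
Stage 3: -23 dB is at or below the -6 dB threshold — no compression; output -23 dB.

-23 dB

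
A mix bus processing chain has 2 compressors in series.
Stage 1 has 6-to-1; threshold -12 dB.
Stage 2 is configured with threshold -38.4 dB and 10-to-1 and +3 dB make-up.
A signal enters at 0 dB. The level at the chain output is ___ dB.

-32.56 dB

Stage 1: 0 dB is 12 dB over -12 dB; at 6:1 that becomes 2 dB over, giving -10 dB.
Stage 2: 28.4 dB above -38.4 dB, reduced 10:1 to 2.84 dB above → -35.56 dB; +3 dB make-up → -32.56 dB.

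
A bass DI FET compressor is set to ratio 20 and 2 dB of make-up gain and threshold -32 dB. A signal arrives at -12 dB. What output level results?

-12 dB sits 20 dB over threshold.
20:1 compression reduces that to 20/20 = 1 dB over.
So the level is -32 + 1 = -31 dB; make-up adds 2 dB, giving -29 dB.

-29 dB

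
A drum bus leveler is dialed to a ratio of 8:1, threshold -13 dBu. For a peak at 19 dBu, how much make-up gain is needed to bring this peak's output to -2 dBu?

The peak compresses to -13 + 32/8 = -9 dBu.
To reach -2 dBu requires -2 − (-9) = 7 dB of make-up.

7 dB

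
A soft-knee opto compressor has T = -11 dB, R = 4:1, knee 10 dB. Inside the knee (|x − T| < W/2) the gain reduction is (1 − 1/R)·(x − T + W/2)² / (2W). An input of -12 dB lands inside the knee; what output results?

x − T + W/2 = -12 − (-11) + 5 = 4.
GR = (1 − 1/4) × 4² / 20 = 0.75 × 16 / 20 = 0.6 dB.
Output = -12 − 0.6 = -12.6 dB.

-12.6 dB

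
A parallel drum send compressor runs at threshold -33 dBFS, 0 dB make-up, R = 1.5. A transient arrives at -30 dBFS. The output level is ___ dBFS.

-31 dBFS

-30 dBFS sits 3 dB over threshold.
At 1.5:1 the overshoot is divided by 1.5, leaving 2 dB above threshold.
So the level is -33 + 2 = -31 dBFS.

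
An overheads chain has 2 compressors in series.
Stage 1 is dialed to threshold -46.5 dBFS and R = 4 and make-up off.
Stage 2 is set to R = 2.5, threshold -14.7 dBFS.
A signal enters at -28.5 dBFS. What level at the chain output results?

Stage 1: -28.5 dBFS is 18 dB over -46.5 dBFS; at 4:1 that becomes 4.5 dB over, giving -42 dBFS.
Stage 2: -42 dBFS is at or below the -14.7 dBFS threshold — no compression; output -42 dBFS.

-42 dBFS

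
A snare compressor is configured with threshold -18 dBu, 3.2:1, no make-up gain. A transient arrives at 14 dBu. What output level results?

-8 dBu

The input is 32 dB above the -18 dBu threshold.
At 3.2:1 the overshoot is divided by 3.2, leaving 10 dB above threshold.
Output = -18 + 10 = -8 dBu.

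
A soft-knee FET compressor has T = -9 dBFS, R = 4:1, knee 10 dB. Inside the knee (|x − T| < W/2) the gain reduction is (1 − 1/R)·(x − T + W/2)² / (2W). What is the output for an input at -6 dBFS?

-8.4 dBFS

x − T + W/2 = -6 − (-9) + 5 = 8.
GR = (1 − 1/4) × 8² / 20 = 0.75 × 64 / 20 = 2.4 dB.
Output = -6 − 2.4 = -8.4 dBFS.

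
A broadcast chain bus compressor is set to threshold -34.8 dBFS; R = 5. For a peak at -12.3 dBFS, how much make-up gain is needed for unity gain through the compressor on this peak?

18 dB

Overshoot 22.5 dB → 22.5/5 = 4.5 dB after compression, so the compressed level is -34.8 + 4.5 = -30.3 dBFS.
Make-up = target − compressed = -12.3 − (-30.3) = 18 dB.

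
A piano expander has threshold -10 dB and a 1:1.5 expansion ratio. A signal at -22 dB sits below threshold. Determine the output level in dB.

-28 dB

Undershoot = (-10) − (-22) = 12 dB.
At 1:1.5, that expands to 18 dB under threshold.
Output = -10 − 18 = -28 dB.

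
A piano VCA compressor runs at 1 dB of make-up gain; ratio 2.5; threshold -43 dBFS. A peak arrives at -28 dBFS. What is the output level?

Overshoot: -28 − (-43) = 15 dB.
2.5:1 compression reduces that to 15/2.5 = 6 dB over.
That puts the output at -37 dBFS; make-up adds 1 dB, giving -36 dBFS.

-36 dBFS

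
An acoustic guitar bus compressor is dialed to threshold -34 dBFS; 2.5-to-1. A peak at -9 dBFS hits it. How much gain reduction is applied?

The signal is 25 dB above threshold.
A 2.5:1 ratio leaves 10 dB of that excess.
So the signal is attenuated by 25 − 10 = 15 dB.

15 dB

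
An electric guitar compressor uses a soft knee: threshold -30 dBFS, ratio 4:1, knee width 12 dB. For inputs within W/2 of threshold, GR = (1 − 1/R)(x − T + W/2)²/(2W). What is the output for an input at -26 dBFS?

-29.125 dBFS

x − T + W/2 = -26 − (-30) + 6 = 10.
GR = (1 − 1/4) × 10² / 24 = 0.75 × 100 / 24 = 3.125 dB.
Output = -26 − 3.125 = -29.125 dBFS.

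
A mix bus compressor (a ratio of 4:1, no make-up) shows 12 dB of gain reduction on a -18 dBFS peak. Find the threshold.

-34 dBFS

Gain reduction = -18 − (-30) = 12 dB; output overshoot = GR / (R − 1) = 12 / 3 = 4 dB.
Threshold = output − output overshoot = -30 − 4 = -34 dBFS.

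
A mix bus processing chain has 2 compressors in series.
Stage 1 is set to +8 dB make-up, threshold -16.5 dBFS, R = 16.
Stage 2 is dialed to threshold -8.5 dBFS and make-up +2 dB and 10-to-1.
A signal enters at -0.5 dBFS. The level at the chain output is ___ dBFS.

Stage 1: 16 dB above -16.5 dBFS, reduced 16:1 to 1 dB above → -15.5 dBFS; +8 dB make-up → -7.5 dBFS.
Stage 2: -7.5 dBFS is 1 dB over -8.5 dBFS; at 10:1 that becomes 0.1 dB over, giving -8.4 dBFS; +2 dB make-up → -6.4 dBFS.

-6.4 dBFS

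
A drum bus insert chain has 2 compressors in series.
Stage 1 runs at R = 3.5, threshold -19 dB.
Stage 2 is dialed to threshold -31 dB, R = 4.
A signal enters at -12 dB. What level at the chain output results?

Stage 1: -12 dB is 7 dB over -19 dB; at 3.5:1 that becomes 2 dB over, giving -17 dB.
Stage 2: overshoot 14 dB → 14/4 = 3.5 dB → -27.5 dB.

-27.5 dB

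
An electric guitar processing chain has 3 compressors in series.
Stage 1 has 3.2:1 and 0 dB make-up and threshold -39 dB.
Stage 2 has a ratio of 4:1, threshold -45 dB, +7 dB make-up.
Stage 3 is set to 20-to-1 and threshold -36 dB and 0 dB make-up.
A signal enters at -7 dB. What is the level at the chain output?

Stage 1: 32 dB above -39 dB, reduced 3.2:1 to 10 dB above → -29 dB.
Stage 2: 16 dB above -45 dB, reduced 4:1 to 4 dB above → -41 dB; +7 dB make-up → -34 dB.
Stage 3: 2 dB above -36 dB, reduced 20:1 to 0.1 dB above → -35.9 dB.

-35.9 dB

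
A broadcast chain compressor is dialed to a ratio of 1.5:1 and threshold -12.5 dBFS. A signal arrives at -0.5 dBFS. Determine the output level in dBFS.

-0.5 dBFS sits 12 dB over threshold.
At 1.5:1 the overshoot is divided by 1.5, leaving 8 dB above threshold.
So the level is -12.5 + 8 = -4.5 dBFS.

-4.5 dBFS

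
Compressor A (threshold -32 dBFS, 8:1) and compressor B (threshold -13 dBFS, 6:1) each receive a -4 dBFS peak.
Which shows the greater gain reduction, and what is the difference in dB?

A, by 17 dB

A: overshoot 28 dB → output overshoot 3.5 dB → GR 24.5 dB.
B: overshoot 9 dB → output overshoot 1.5 dB → GR 7.5 dB.
Difference: 17 dB in favour of A.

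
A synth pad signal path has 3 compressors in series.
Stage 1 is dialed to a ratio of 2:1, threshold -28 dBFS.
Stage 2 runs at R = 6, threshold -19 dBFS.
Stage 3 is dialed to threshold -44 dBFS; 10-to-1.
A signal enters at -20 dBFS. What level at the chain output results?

-42 dBFS

Stage 1: overshoot 8 dB → 8/2 = 4 dB → -24 dBFS.
Stage 2: below threshold (-24 ≤ -19); passes unchanged; output -24 dBFS.
Stage 3: overshoot 20 dB → 20/10 = 2 dB → -42 dBFS.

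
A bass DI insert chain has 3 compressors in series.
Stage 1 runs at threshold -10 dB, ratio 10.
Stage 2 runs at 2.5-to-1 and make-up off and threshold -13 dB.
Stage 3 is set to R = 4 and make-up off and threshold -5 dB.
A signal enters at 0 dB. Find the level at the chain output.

-11.4 dB

Stage 1: 10 dB above -10 dB, reduced 10:1 to 1 dB above → -9 dB.
Stage 2: -9 dB is 4 dB over -13 dB; at 2.5:1 that becomes 1.6 dB over, giving -11.4 dB.
Stage 3: -11.4 dB is at or below the -5 dB threshold — no compression; output -11.4 dB.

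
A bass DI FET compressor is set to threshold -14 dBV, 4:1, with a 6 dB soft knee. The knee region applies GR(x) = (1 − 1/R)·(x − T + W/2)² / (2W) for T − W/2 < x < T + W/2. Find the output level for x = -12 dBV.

-13.5625 dBV

x − T + W/2 = -12 − (-14) + 3 = 5.
GR = (1 − 1/4) × 5² / 12 = 0.75 × 25 / 12 = 1.5625 dB.
Output = -12 − 1.5625 = -13.5625 dBV.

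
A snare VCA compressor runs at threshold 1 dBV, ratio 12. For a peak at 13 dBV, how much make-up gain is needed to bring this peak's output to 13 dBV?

Without make-up, output = threshold + overshoot/12 = 1 + 1 = 2 dBV.
Gap to target: 11 dB.

11 dB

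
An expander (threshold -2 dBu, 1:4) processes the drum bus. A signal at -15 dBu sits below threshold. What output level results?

-54 dBu

Below threshold, a 1:4 expander applies gain = (4−1)×(T − x) of attenuation.
(4−1) × 13 = 39 dB, so output = -15 − 39 = -54 dBu.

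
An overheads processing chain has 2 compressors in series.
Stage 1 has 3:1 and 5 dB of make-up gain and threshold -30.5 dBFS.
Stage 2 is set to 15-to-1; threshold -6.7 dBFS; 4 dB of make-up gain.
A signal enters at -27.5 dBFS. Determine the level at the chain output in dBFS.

-20.5 dBFS

Stage 1: 3 dB above -30.5 dBFS, reduced 3:1 to 1 dB above → -29.5 dBFS; +5 dB make-up → -24.5 dBFS.
Stage 2: -24.5 dBFS ≤ -6.7 dBFS, so stage 2 doesn't engage; make-up brings it to -20.5 dBFS.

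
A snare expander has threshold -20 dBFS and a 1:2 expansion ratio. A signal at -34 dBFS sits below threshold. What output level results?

-48 dBFS

Below threshold, a 1:2 expander applies gain = (2−1)×(T − x) of attenuation.
(2−1) × 14 = 14 dB, so output = -34 − 14 = -48 dBFS.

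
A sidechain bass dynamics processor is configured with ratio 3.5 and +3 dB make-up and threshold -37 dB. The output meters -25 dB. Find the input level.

Remove make-up: -25 − 3 = -28 dB.
Post-compression overshoot = -28 − (-37) = 9 dB.
Undo the ratio: input overshoot = 9 × 3.5 = 31.5 dB, giving input = -5.5 dB.

-5.5 dB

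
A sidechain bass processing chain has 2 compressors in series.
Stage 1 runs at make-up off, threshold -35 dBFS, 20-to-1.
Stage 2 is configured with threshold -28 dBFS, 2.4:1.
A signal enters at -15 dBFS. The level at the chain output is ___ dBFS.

Stage 1: -15 dBFS is 20 dB over -35 dBFS; at 20:1 that becomes 1 dB over, giving -34 dBFS.
Stage 2: -34 dBFS is at or below the -28 dBFS threshold — no compression; output -34 dBFS.

-34 dBFS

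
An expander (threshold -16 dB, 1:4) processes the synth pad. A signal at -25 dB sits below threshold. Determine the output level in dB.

Undershoot = (-16) − (-25) = 9 dB.
At 1:4, that expands to 36 dB under threshold.
Output = -16 − 36 = -52 dB.

-52 dB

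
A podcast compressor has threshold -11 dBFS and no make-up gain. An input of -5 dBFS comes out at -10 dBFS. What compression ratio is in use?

Input overshoot = -5 − (-11) = 6 dB; output overshoot = -10 − (-11) = 1 dB.
Ratio = 6 / 1 = 6.

6:1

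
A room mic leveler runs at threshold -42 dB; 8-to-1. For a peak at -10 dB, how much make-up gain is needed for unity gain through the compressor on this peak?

Overshoot 32 dB → 32/8 = 4 dB after compression, so the compressed level is -42 + 4 = -38 dB.
Make-up = target − compressed = -10 − (-38) = 28 dB.

28 dB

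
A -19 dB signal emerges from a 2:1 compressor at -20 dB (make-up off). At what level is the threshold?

-21 dB

Input is 2 dB above T (since output overshoot × R = input overshoot: (-20 − T)·2 = -19 − T gives T = -21 dB).
Check: -21 + (-19 − (-21))/2 = -21 + 1 = -20 dB. ✓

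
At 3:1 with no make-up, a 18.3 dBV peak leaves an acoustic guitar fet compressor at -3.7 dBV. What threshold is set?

-14.7 dBV

Let T be the threshold. Output overshoot = (input overshoot)/R, so -3.7 − T = (18.3 − T)/3.
3·(-3.7 − T) = 18.3 − T → 2·T = -11.1 − 18.3 = -29.4.
T = -29.4/2 = -14.7 dBV.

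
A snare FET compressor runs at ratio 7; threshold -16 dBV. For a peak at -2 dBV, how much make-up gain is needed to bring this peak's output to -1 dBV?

The peak compresses to -16 + 14/7 = -14 dBV.
To reach -1 dBV requires -1 − (-14) = 13 dB of make-up.

13 dB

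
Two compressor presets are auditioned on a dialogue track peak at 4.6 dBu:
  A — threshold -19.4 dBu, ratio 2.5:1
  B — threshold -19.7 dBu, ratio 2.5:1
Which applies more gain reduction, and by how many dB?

B, by 0.18 dB

A: overshoot 24 dB → output overshoot 9.6 dB → GR 14.4 dB.
B: overshoot 24.3 dB → output overshoot 9.72 dB → GR 14.58 dB.
Difference: 0.18 dB in favour of B.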